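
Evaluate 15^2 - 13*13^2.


x^2 - d*y^2
= 15^2 - 13*13^2
= 225 - 2197
= -1972

-1972


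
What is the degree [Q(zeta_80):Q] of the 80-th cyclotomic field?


The degree equals Euler's totient phi(80).
80 = 2^4 * 5
phi(80) = 32

32


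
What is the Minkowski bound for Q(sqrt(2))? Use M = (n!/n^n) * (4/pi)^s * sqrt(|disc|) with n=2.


d = 2, d mod 4 = 2, so disc(K) = 4d = 8; |disc(K)| = 8
Real quadratic field, so n = 2, s = r2 = 0, r1 = 2
M = (n!/n^n) * (4/pi)^s * sqrt(|disc(K)|) = (2!/2^2) * (4/pi)^0 * sqrt(8)
= 0.5 * 1.000000 * 2.828427
= 1.4142

1.4142


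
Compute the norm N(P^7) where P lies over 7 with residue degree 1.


N(P^a) = p^(a*f)
= 7^(7*1)
= 7^7
= 823543

823543


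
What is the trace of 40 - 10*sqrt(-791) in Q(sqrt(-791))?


Tr(a + b*sqrt(d)) = (a + b*sqrt(d)) + (a - b*sqrt(d)) = 2a
= 2 * (40)
= 80

80


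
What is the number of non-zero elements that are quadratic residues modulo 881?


For prime p, the number of non-zero quadratic residues is (p-1)/2.
= (881-1)/2
= 440

440


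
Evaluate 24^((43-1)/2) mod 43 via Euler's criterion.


p = 43 is prime and the exponent is (p-1)/2 = 21, so by Euler's criterion 24^21 = (24/43) = +1 or -1 mod 43.
Compute by square-and-multiply:
  21 = 16 + 4 + 1 (binary 10101)
  Repeated squaring mod 43: 24^1 = 24, 24^2 = 17, 24^4 = 31, 24^8 = 15, 24^16 = 10
  24^21 = 24^16 * 24^4 * 24^1 = 10 * 31 * 24 mod 43
    10 * 31 = 310 = 9 mod 43
    9 * 24 = 216 = 1 mod 43
  24^21 = 1 mod 43
Result 1: 24 is a quadratic residue mod 43.
24^21 mod 43 = 1

1


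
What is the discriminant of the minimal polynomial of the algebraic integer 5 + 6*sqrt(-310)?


The element 5 + 6*sqrt(-310) has minimal polynomial:
x^2 - 10*x + 11185
Discriminant = (-10)^2 - 4*(11185)
= 100 - 44740
= -44640

-44640


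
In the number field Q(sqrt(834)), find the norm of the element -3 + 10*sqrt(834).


N(a + b*sqrt(d)) = a^2 - d*b^2
= (-3)^2 - (834)*(10)^2
= 9 - 83400
= -83391

-83391


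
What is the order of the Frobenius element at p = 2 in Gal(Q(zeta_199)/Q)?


The Frobenius at p in Gal(Q(zeta_n)/Q) = (Z/nZ)* is the class of p, so its order is ord_199(2), the smallest k >= 1 with 2^k = 1 mod 199.
n = 199 = 199, phi(199) = 198; the order divides phi(n).
Divisors of 198: 1, 2, 3, 6, 9, 11, 18, 22, 33, 66, 99, 198
Repeated squaring mod 199: 2^1 = 2, 2^2 = 4, 2^4 = 16, 2^8 = 57, 2^16 = 65, 2^32 = 46, 2^64 = 126, 2^128 = 155
Test divisors in increasing order:
  k=1: 2^1 = 2 mod 199
  k=2: 2^2 = 4 mod 199
  k=3: 2^3 = 4 * 2 = 8 mod 199
  k=6: 2^6 = 16 * 4 = 64 mod 199
  k=9: 2^9 = 57 * 2 = 114 mod 199
  k=11: 2^11 = 57 * 4 * 2 = 58 mod 199
  k=18: 2^18 = 65 * 4 = 61 mod 199
  k=22: 2^22 = 65 * 16 * 4 = 180 mod 199
  k=33: 2^33 = 46 * 2 = 92 mod 199
  k=66: 2^66 = 126 * 4 = 106 mod 199
  k=99: 2^99 = 126 * 46 * 4 * 2 = 1 mod 199  <- first divisor giving 1
Order = 99

99


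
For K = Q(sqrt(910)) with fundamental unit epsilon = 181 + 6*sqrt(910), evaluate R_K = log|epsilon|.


epsilon = 181 + 6*sqrt(910)
= 361.9972
R = ln(361.9972)
= 5.8916

5.8916


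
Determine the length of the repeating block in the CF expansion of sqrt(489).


Run the CF algorithm for sqrt(489).
a_0 = floor(sqrt(489)) = 22; set m_0=0, q_0=1.
Recurrence: m' = q*a - m,  q' = (d - m'^2)/q,  a' = floor((a_0 + m')/q').
  step 1: m=22, q=5, a=8
  step 2: m=18, q=33, a=1
  step 3: m=15, q=8, a=4
  step 4: m=17, q=25, a=1
  step 5: m=8, q=17, a=1
  step 6: m=9, q=24, a=1
  step 7: m=15, q=11, a=3
  step 8: m=18, q=15, a=2
  step 9: m=12, q=23, a=1
  step 10: m=11, q=16, a=2
  step 11: m=21, q=3, a=14
  step 12: m=21, q=16, a=2
  step 13: m=11, q=23, a=1
  step 14: m=12, q=15, a=2
  step 15: m=18, q=11, a=3
  step 16: m=15, q=24, a=1
  step 17: m=9, q=17, a=1
  step 18: m=8, q=25, a=1
  step 19: m=17, q=8, a=4
  step 20: m=15, q=33, a=1
  step 21: m=18, q=5, a=8
  step 22: m=22, q=1, a=44
a_22 = 2*a_0 = 44, so the period closes here.
sqrt(489) = [22; 8, 1, 4, 1, 1, 1, 3, 2, 1, 2, 14, 2, 1, 2, 3, 1, 1, 1, 4, 1, 8, 44]
Period length = 22

22


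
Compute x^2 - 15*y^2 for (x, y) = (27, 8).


x^2 - d*y^2
= 27^2 - 15*8^2
= 729 - 960
= -231

-231


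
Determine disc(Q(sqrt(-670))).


For K = Q(sqrt(d)) with d squarefree: disc(K) = d if d = 1 mod 4, and disc(K) = 4d if d = 2 or 3 mod 4.
Here d = -670, and d mod 4 = 2.
d = 2 mod 4, not 1 (O_K = Z[sqrt(d)]), so disc(K) = 4d = 4 * (-670) = -2680

-2680


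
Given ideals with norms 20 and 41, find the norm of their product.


N(IJ) = N(I) * N(J)
= 20 * 41
= 820

820


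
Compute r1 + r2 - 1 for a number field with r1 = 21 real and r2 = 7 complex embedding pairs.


By Dirichlet's unit theorem:
rank = r1 + r2 - 1
= 21 + 7 - 1
= 27

27


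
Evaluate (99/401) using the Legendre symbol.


p = 401 is prime, so compute (99/401) with the reciprocity algorithm (Jacobi-symbol steps: pull out 2s via (2/n), flip via reciprocity, reduce):
  reciprocity: (99/401) -> +(401/99)
  reduce: (5/99)
  reciprocity: (5/99) -> +(99/5)
  reduce: (4/5)
  pull out 2: (2/5) = -1  (since 5 mod 8 = 5)
  pull out 2: (2/5) = -1  (since 5 mod 8 = 5)
  (1/5) = 1
Product of signs = 1
(99/401) = 1

1


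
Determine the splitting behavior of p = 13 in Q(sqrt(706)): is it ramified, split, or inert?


K = Q(sqrt(706)). Since d mod 4 = 2, disc(K) = 2824.
Check p | disc: 2824 mod 13 = 3.
p does not divide disc. Compute Legendre symbol (d/p):
4^((13-1)/2) mod 13 = 1
(d/p) = 1, so p splits: (p) = P*P' with e=1, f=1, g=2.
Therefore p is split.

split


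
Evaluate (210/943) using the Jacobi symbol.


Compute (210/943) via quadratic reciprocity:
  pull out 2: (2/943) = +1  (since 943 mod 8 = 7)
  reciprocity: (105/943) -> +(943/105)
  reduce: (103/105)
  reciprocity: (103/105) -> +(105/103)
  reduce: (2/103)
  pull out 2: (2/103) = +1  (since 103 mod 8 = 7)
  (1/103) = 1
Product of signs = 1

1


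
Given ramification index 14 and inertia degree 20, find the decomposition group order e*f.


|D_P| = e * f
= 14 * 20
= 280

280


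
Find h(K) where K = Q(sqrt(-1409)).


K = Q(sqrt(-1409)). d mod 4 = 3, so D = disc(K) = 4d = -5636
h(K) equals the number of primitive reduced positive-definite forms (a, b, c) = a*x^2 + b*x*y + c*y^2 with b^2 - 4ac = D,
where reduced means |b| <= a <= c, with b >= 0 whenever |b| = a or a = c, and primitive means gcd(a, b, c) = 1.
Reduced forces 3a^2 <= |D| = 5636, so 1 <= a <= 43; b must have the parity of D, and c = (b^2 - D)/(4a) must be an integer >= a.
Enumerate a = 1..43, b in [-a, a]:
  a=1: (1, 0, 1409)  [1]
  a=2: (2, 2, 705)  [1]
  a=3: (3, -2, 470), (3, 2, 470)  [2]
  a=4: none
  a=5: (5, -2, 282), (5, 2, 282)  [2]
  a=6: (6, -2, 235), (6, 2, 235)  [2]
  a=7..8: none
  a=9: (9, -4, 157), (9, 4, 157)  [2]
  a=10: (10, -2, 141), (10, 2, 141)  [2]
  a=11..14: none
  a=15: (15, -8, 95), (15, -2, 94), (15, 2, 94), (15, 8, 95)  [4]
  a=16: none
  a=17: (17, -12, 85), (17, 12, 85)  [2]
  a=18: (18, -14, 81), (18, 14, 81)  [2]
  a=19: (19, -8, 75), (19, 8, 75)  [2]
  a=20..24: none
  a=25: (25, -8, 57), (25, 8, 57)  [2]
  a=26: none
  a=27: (27, -14, 54), (27, 14, 54)  [2]
  a=28..29: none
  a=30: (30, -22, 51), (30, -2, 47), (30, 2, 47), (30, 22, 51)  [4]
  a=31..33: none
  a=34: (34, -22, 45), (34, 22, 45)  [2]
  a=35..36: none
  a=37: (37, -32, 45), (37, 32, 45)  [2]
  a=38: (38, -30, 43), (38, 30, 43)  [2]
  a=39..43: none
Total reduced forms: 1 + 1 + 2 + 2 + 2 + 2 + 2 + 4 + 2 + 2 + 2 + 2 + 2 + 4 + 2 + 2 + 2 = 36
h = 36

36


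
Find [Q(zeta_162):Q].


The degree equals Euler's totient phi(162).
162 = 2 * 3^4
phi(162) = 54

54


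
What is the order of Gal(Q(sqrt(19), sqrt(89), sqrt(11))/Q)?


The 3 square roots of distinct primes are multiplicatively independent over Q,
so [K:Q] = 2^3 and Gal(K/Q) is isomorphic to (Z/2Z)^3.
|Gal| = 2^3 = 8

8


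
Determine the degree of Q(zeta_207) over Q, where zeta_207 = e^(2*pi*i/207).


The degree equals Euler's totient phi(207).
207 = 3^2 * 23
phi(207) = 132

132


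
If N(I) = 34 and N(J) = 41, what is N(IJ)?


N(IJ) = N(I) * N(J)
= 34 * 41
= 1394

1394


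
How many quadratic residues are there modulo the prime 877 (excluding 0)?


For prime p, the number of non-zero quadratic residues is (p-1)/2.
= (877-1)/2
= 438

438


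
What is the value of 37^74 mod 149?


p = 149 is prime and the exponent is (p-1)/2 = 74, so by Euler's criterion 37^74 = (37/149) = +1 or -1 mod 149.
Compute by square-and-multiply:
  74 = 64 + 8 + 2 (binary 1001010)
  Repeated squaring mod 149: 37^1 = 37, 37^2 = 28, 37^4 = 39, 37^8 = 31, 37^16 = 67, 37^32 = 19, 37^64 = 63
  37^74 = 37^64 * 37^8 * 37^2 = 63 * 31 * 28 mod 149
    63 * 31 = 1953 = 16 mod 149
    16 * 28 = 448 = 1 mod 149
  37^74 = 1 mod 149
Result 1: 37 is a quadratic residue mod 149.
37^74 mod 149 = 1

1


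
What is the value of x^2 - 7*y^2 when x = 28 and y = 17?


x^2 - d*y^2
= 28^2 - 7*17^2
= 784 - 2023
= -1239

-1239


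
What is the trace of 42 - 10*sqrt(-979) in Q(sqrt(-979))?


Tr(a + b*sqrt(d)) = (a + b*sqrt(d)) + (a - b*sqrt(d)) = 2a
= 2 * (42)
= 84

84


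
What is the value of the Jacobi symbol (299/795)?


Compute (299/795) via quadratic reciprocity:
  reciprocity: (299/795) -> -(795/299)
  reduce: (197/299)
  reciprocity: (197/299) -> +(299/197)
  reduce: (102/197)
  pull out 2: (2/197) = -1  (since 197 mod 8 = 5)
  reciprocity: (51/197) -> +(197/51)
  reduce: (44/51)
  pull out 2: (2/51) = -1  (since 51 mod 8 = 3)
  pull out 2: (2/51) = -1  (since 51 mod 8 = 3)
  reciprocity: (11/51) -> -(51/11)
  reduce: (7/11)
  reciprocity: (7/11) -> -(11/7)
  reduce: (4/7)
  pull out 2: (2/7) = +1  (since 7 mod 8 = 7)
  pull out 2: (2/7) = +1  (since 7 mod 8 = 7)
  (1/7) = 1
Product of signs = 1

1


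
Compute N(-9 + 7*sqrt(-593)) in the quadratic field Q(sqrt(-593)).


N(a + b*sqrt(d)) = a^2 - d*b^2
= (-9)^2 - (-593)*(7)^2
= 81 + 29057
= 29138

29138


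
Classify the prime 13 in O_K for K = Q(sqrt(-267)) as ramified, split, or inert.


K = Q(sqrt(-267)). Since d mod 4 = 1, disc(K) = -267.
Check p | disc: -267 mod 13 = 6.
p does not divide disc. Compute Legendre symbol (d/p):
6^((13-1)/2) mod 13 = -1
(d/p) = -1, so p is inert: (p) stays prime with e=1, f=2, g=1.
Therefore p is inert.

inert


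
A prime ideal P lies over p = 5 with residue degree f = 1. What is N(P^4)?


N(P^a) = p^(a*f)
= 5^(4*1)
= 5^4
= 625

625


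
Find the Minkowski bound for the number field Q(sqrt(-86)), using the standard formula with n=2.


d = -86, d mod 4 = 2, so disc(K) = 4d = -344; |disc(K)| = 344
Imaginary quadratic field, so n = 2, s = r2 = 1, r1 = 0
M = (n!/n^n) * (4/pi)^s * sqrt(|disc(K)|) = (2!/2^2) * (4/pi)^1 * sqrt(344)
= 0.5 * 1.273240 * 18.547237
= 11.8075

11.8075


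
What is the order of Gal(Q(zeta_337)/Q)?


|Gal(Q(zeta_337)/Q)| = phi(337)
= 336

336


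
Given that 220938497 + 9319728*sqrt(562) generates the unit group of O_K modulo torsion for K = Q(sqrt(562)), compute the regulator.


epsilon = 220938497 + 9319728*sqrt(562)
= 4.4188e+08
R = ln(4.4188e+08)
= 19.9065

19.9065


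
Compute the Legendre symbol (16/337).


p = 337 is prime, so compute (16/337) with the reciprocity algorithm (Jacobi-symbol steps: pull out 2s via (2/n), flip via reciprocity, reduce):
  pull out 2: (2/337) = +1  (since 337 mod 8 = 1)
  pull out 2: (2/337) = +1  (since 337 mod 8 = 1)
  pull out 2: (2/337) = +1  (since 337 mod 8 = 1)
  pull out 2: (2/337) = +1  (since 337 mod 8 = 1)
  (1/337) = 1
Product of signs = 1
(16/337) = 1

1


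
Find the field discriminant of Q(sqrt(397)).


For K = Q(sqrt(d)) with d squarefree: disc(K) = d if d = 1 mod 4, and disc(K) = 4d if d = 2 or 3 mod 4.
Here d = 397, and d mod 4 = 1.
d = 1 mod 4 (O_K = Z[(1+sqrt(d))/2]), so disc(K) = d = 397

397


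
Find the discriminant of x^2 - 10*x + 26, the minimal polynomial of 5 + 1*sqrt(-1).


The element 5 + 1*sqrt(-1) has minimal polynomial:
x^2 - 10*x + 26
Discriminant = (-10)^2 - 4*(26)
= 100 - 104
= -4

-4


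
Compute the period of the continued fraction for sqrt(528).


Run the CF algorithm for sqrt(528).
a_0 = floor(sqrt(528)) = 22; set m_0=0, q_0=1.
Recurrence: m' = q*a - m,  q' = (d - m'^2)/q,  a' = floor((a_0 + m')/q').
  step 1: m=22, q=44, a=1
  step 2: m=22, q=1, a=44
a_2 = 2*a_0 = 44, so the period closes here.
sqrt(528) = [22; 1, 44]
Period length = 2

2


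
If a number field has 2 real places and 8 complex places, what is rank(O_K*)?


By Dirichlet's unit theorem:
rank = r1 + r2 - 1
= 2 + 8 - 1
= 9

9


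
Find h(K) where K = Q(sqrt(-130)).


K = Q(sqrt(-130)). d mod 4 = 2, so D = disc(K) = 4d = -520
h(K) equals the number of primitive reduced positive-definite forms (a, b, c) = a*x^2 + b*x*y + c*y^2 with b^2 - 4ac = D,
where reduced means |b| <= a <= c, with b >= 0 whenever |b| = a or a = c, and primitive means gcd(a, b, c) = 1.
Reduced forces 3a^2 <= |D| = 520, so 1 <= a <= 13; b must have the parity of D, and c = (b^2 - D)/(4a) must be an integer >= a.
Enumerate a = 1..13, b in [-a, a]:
  a=1: (1, 0, 130)  [1]
  a=2: (2, 0, 65)  [1]
  a=3..4: none
  a=5: (5, 0, 26)  [1]
  a=6..9: none
  a=10: (10, 0, 13)  [1]
  a=11..13: none
Total reduced forms: 1 + 1 + 1 + 1 = 4
h = 4

4


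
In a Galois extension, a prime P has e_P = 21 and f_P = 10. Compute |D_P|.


|D_P| = e * f
= 21 * 10
= 210

210


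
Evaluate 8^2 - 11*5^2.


x^2 - d*y^2
= 8^2 - 11*5^2
= 64 - 275
= -211

-211


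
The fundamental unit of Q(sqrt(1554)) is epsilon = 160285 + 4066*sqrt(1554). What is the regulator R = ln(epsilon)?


epsilon = 160285 + 4066*sqrt(1554)
= 320570.0000
R = ln(320570.0000)
= 12.6779

12.6779


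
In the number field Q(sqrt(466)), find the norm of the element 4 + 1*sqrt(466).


N(a + b*sqrt(d)) = a^2 - d*b^2
= (4)^2 - (466)*(1)^2
= 16 - 466
= -450

-450


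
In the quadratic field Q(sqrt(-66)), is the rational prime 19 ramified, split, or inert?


K = Q(sqrt(-66)). Since d mod 4 = 2, disc(K) = -264.
Check p | disc: -264 mod 19 = 2.
p does not divide disc. Compute Legendre symbol (d/p):
10^((19-1)/2) mod 19 = -1
(d/p) = -1, so p is inert: (p) stays prime with e=1, f=2, g=1.
Therefore p is inert.

inert


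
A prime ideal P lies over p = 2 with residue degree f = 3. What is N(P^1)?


N(P^a) = p^(a*f)
= 2^(1*3)
= 2^3
= 8

8


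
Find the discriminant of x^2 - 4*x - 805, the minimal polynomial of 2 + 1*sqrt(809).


The element 2 + 1*sqrt(809) has minimal polynomial:
x^2 - 4*x - 805
Discriminant = (-4)^2 - 4*(-805)
= 16 + 3220
= 3236

3236


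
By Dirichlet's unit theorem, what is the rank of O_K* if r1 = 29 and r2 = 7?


By Dirichlet's unit theorem:
rank = r1 + r2 - 1
= 29 + 7 - 1
= 35

35


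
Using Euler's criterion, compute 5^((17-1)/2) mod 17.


p = 17 is prime and the exponent is (p-1)/2 = 8, so by Euler's criterion 5^8 = (5/17) = +1 or -1 mod 17.
Compute by square-and-multiply:
  8 = 8 (binary 1000)
  Repeated squaring mod 17: 5^1 = 5, 5^2 = 8, 5^4 = 13, 5^8 = 16
  5^8 = 16 mod 17
Result 16 = p - 1 = -1 mod 17: 5 is a quadratic non-residue mod 17. As a residue in [0, p-1] the value is 16.
5^8 mod 17 = 16

16


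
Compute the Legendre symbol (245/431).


p = 431 is prime, so compute (245/431) with the reciprocity algorithm (Jacobi-symbol steps: pull out 2s via (2/n), flip via reciprocity, reduce):
  reciprocity: (245/431) -> +(431/245)
  reduce: (186/245)
  pull out 2: (2/245) = -1  (since 245 mod 8 = 5)
  reciprocity: (93/245) -> +(245/93)
  reduce: (59/93)
  reciprocity: (59/93) -> +(93/59)
  reduce: (34/59)
  pull out 2: (2/59) = -1  (since 59 mod 8 = 3)
  reciprocity: (17/59) -> +(59/17)
  reduce: (8/17)
  pull out 2: (2/17) = +1  (since 17 mod 8 = 1)
  pull out 2: (2/17) = +1  (since 17 mod 8 = 1)
  pull out 2: (2/17) = +1  (since 17 mod 8 = 1)
  (1/17) = 1
Product of signs = 1
(245/431) = 1

1


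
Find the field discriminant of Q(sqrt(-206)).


For K = Q(sqrt(d)) with d squarefree: disc(K) = d if d = 1 mod 4, and disc(K) = 4d if d = 2 or 3 mod 4.
Here d = -206, and d mod 4 = 2.
d = 2 mod 4, not 1 (O_K = Z[sqrt(d)]), so disc(K) = 4d = 4 * (-206) = -824

-824


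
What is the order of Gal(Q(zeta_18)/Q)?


|Gal(Q(zeta_18)/Q)| = phi(18)
= 6

6


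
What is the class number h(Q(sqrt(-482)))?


K = Q(sqrt(-482)). d mod 4 = 2, so D = disc(K) = 4d = -1928
h(K) equals the number of primitive reduced positive-definite forms (a, b, c) = a*x^2 + b*x*y + c*y^2 with b^2 - 4ac = D,
where reduced means |b| <= a <= c, with b >= 0 whenever |b| = a or a = c, and primitive means gcd(a, b, c) = 1.
Reduced forces 3a^2 <= |D| = 1928, so 1 <= a <= 25; b must have the parity of D, and c = (b^2 - D)/(4a) must be an integer >= a.
Enumerate a = 1..25, b in [-a, a]:
  a=1: (1, 0, 482)  [1]
  a=2: (2, 0, 241)  [1]
  a=3: (3, -2, 161), (3, 2, 161)  [2]
  a=4..5: none
  a=6: (6, -4, 81), (6, 4, 81)  [2]
  a=7: (7, -2, 69), (7, 2, 69)  [2]
  a=8: none
  a=9: (9, -4, 54), (9, 4, 54)  [2]
  a=10..12: none
  a=13: (13, -10, 39), (13, 10, 39)  [2]
  a=14: (14, -12, 37), (14, 12, 37)  [2]
  a=15..17: none
  a=18: (18, -4, 27), (18, 4, 27)  [2]
  a=19..20: none
  a=21: (21, -16, 26), (21, -2, 23), (21, 2, 23), (21, 16, 26)  [4]
  a=22..25: none
Total reduced forms: 1 + 1 + 2 + 2 + 2 + 2 + 2 + 2 + 2 + 4 = 20
h = 20

20


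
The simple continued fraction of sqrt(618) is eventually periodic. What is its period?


Run the CF algorithm for sqrt(618).
a_0 = floor(sqrt(618)) = 24; set m_0=0, q_0=1.
Recurrence: m' = q*a - m,  q' = (d - m'^2)/q,  a' = floor((a_0 + m')/q').
  step 1: m=24, q=42, a=1
  step 2: m=18, q=7, a=6
  step 3: m=24, q=6, a=8
  step 4: m=24, q=7, a=6
  step 5: m=18, q=42, a=1
  step 6: m=24, q=1, a=48
a_6 = 2*a_0 = 48, so the period closes here.
sqrt(618) = [24; 1, 6, 8, 6, 1, 48]
Period length = 6

6


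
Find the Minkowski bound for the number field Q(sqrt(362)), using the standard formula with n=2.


d = 362, d mod 4 = 2, so disc(K) = 4d = 1448; |disc(K)| = 1448
Real quadratic field, so n = 2, s = r2 = 0, r1 = 2
M = (n!/n^n) * (4/pi)^s * sqrt(|disc(K)|) = (2!/2^2) * (4/pi)^0 * sqrt(1448)
= 0.5 * 1.000000 * 38.052595
= 19.0263

19.0263


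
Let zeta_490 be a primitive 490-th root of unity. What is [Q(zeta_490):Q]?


The degree equals Euler's totient phi(490).
490 = 2 * 5 * 7^2
phi(490) = 168

168


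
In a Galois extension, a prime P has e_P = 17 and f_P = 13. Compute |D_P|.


|D_P| = e * f
= 17 * 13
= 221

221


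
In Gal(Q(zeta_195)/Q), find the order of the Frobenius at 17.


The Frobenius at p in Gal(Q(zeta_n)/Q) = (Z/nZ)* is the class of p, so its order is ord_195(17), the smallest k >= 1 with 17^k = 1 mod 195.
n = 195 = 3 * 5 * 13, phi(195) = 96; the order divides phi(n).
Divisors of 96: 1, 2, 3, 4, 6, 8, 12, 16, 24, 32, 48, 96
Repeated squaring mod 195: 17^1 = 17, 17^2 = 94, 17^4 = 61, 17^8 = 16, 17^16 = 61, 17^32 = 16, 17^64 = 61
Test divisors in increasing order:
  k=1: 17^1 = 17 mod 195
  k=2: 17^2 = 94 mod 195
  k=3: 17^3 = 94 * 17 = 38 mod 195
  k=4: 17^4 = 61 mod 195
  k=6: 17^6 = 61 * 94 = 79 mod 195
  k=8: 17^8 = 16 mod 195
  k=12: 17^12 = 16 * 61 = 1 mod 195  <- first divisor giving 1
Order = 12

12


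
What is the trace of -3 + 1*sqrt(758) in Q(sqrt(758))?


Tr(a + b*sqrt(d)) = (a + b*sqrt(d)) + (a - b*sqrt(d)) = 2a
= 2 * (-3)
= -6

-6


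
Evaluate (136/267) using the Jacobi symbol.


Compute (136/267) via quadratic reciprocity:
  pull out 2: (2/267) = -1  (since 267 mod 8 = 3)
  pull out 2: (2/267) = -1  (since 267 mod 8 = 3)
  pull out 2: (2/267) = -1  (since 267 mod 8 = 3)
  reciprocity: (17/267) -> +(267/17)
  reduce: (12/17)
  pull out 2: (2/17) = +1  (since 17 mod 8 = 1)
  pull out 2: (2/17) = +1  (since 17 mod 8 = 1)
  reciprocity: (3/17) -> +(17/3)
  reduce: (2/3)
  pull out 2: (2/3) = -1  (since 3 mod 8 = 3)
  (1/3) = 1
Product of signs = 1

1


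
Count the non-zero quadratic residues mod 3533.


For prime p, the number of non-zero quadratic residues is (p-1)/2.
= (3533-1)/2
= 1766

1766


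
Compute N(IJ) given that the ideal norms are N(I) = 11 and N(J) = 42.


N(IJ) = N(I) * N(J)
= 11 * 42
= 462

462


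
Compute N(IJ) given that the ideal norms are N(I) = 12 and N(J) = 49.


N(IJ) = N(I) * N(J)
= 12 * 49
= 588

588


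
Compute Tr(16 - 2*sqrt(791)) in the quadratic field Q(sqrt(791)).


Tr(a + b*sqrt(d)) = (a + b*sqrt(d)) + (a - b*sqrt(d)) = 2a
= 2 * (16)
= 32

32


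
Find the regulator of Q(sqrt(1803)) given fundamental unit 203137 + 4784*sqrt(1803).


epsilon = 203137 + 4784*sqrt(1803)
= 406274.0000
R = ln(406274.0000)
= 12.9148

12.9148


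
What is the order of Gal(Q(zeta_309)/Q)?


|Gal(Q(zeta_309)/Q)| = phi(309)
= 204

204


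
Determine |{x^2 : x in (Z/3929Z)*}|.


For prime p, the number of non-zero quadratic residues is (p-1)/2.
= (3929-1)/2
= 1964

1964


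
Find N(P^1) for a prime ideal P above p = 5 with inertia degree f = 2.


N(P^a) = p^(a*f)
= 5^(1*2)
= 5^2
= 25

25


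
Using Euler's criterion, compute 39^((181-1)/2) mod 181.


p = 181 is prime and the exponent is (p-1)/2 = 90, so by Euler's criterion 39^90 = (39/181) = +1 or -1 mod 181.
Compute by square-and-multiply:
  90 = 64 + 16 + 8 + 2 (binary 1011010)
  Repeated squaring mod 181: 39^1 = 39, 39^2 = 73, 39^4 = 80, 39^8 = 65, 39^16 = 62, 39^32 = 43, 39^64 = 39
  39^90 = 39^64 * 39^16 * 39^8 * 39^2 = 39 * 62 * 65 * 73 mod 181
    39 * 62 = 2418 = 65 mod 181
    65 * 65 = 4225 = 62 mod 181
    62 * 73 = 4526 = 1 mod 181
  39^90 = 1 mod 181
Result 1: 39 is a quadratic residue mod 181.
39^90 mod 181 = 1

1


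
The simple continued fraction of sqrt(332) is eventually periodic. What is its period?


Run the CF algorithm for sqrt(332).
a_0 = floor(sqrt(332)) = 18; set m_0=0, q_0=1.
Recurrence: m' = q*a - m,  q' = (d - m'^2)/q,  a' = floor((a_0 + m')/q').
  step 1: m=18, q=8, a=4
  step 2: m=14, q=17, a=1
  step 3: m=3, q=19, a=1
  step 4: m=16, q=4, a=8
  step 5: m=16, q=19, a=1
  step 6: m=3, q=17, a=1
  step 7: m=14, q=8, a=4
  step 8: m=18, q=1, a=36
a_8 = 2*a_0 = 36, so the period closes here.
sqrt(332) = [18; 4, 1, 1, 8, 1, 1, 4, 36]
Period length = 8

8


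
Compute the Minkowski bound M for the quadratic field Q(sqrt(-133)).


d = -133, d mod 4 = 3, so disc(K) = 4d = -532; |disc(K)| = 532
Imaginary quadratic field, so n = 2, s = r2 = 1, r1 = 0
M = (n!/n^n) * (4/pi)^s * sqrt(|disc(K)|) = (2!/2^2) * (4/pi)^1 * sqrt(532)
= 0.5 * 1.273240 * 23.065125
= 14.6837

14.6837


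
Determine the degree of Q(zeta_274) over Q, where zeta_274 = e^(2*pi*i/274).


The degree equals Euler's totient phi(274).
274 = 2 * 137
phi(274) = 136

136


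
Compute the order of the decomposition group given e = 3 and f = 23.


|D_P| = e * f
= 3 * 23
= 69

69


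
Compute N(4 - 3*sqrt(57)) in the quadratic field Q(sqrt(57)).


N(a + b*sqrt(d)) = a^2 - d*b^2
= (4)^2 - (57)*(-3)^2
= 16 - 513
= -497

-497


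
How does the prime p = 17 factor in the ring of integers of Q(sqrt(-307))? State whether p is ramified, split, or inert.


K = Q(sqrt(-307)). Since d mod 4 = 1, disc(K) = -307.
Check p | disc: -307 mod 17 = 16.
p does not divide disc. Compute Legendre symbol (d/p):
16^((17-1)/2) mod 17 = 1
(d/p) = 1, so p splits: (p) = P*P' with e=1, f=1, g=2.
Therefore p is split.

split


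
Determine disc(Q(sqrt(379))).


For K = Q(sqrt(d)) with d squarefree: disc(K) = d if d = 1 mod 4, and disc(K) = 4d if d = 2 or 3 mod 4.
Here d = 379, and d mod 4 = 3.
d = 3 mod 4, not 1 (O_K = Z[sqrt(d)]), so disc(K) = 4d = 4 * (379) = 1516

1516


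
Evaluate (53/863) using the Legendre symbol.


p = 863 is prime, so compute (53/863) with the reciprocity algorithm (Jacobi-symbol steps: pull out 2s via (2/n), flip via reciprocity, reduce):
  reciprocity: (53/863) -> +(863/53)
  reduce: (15/53)
  reciprocity: (15/53) -> +(53/15)
  reduce: (8/15)
  pull out 2: (2/15) = +1  (since 15 mod 8 = 7)
  pull out 2: (2/15) = +1  (since 15 mod 8 = 7)
  pull out 2: (2/15) = +1  (since 15 mod 8 = 7)
  (1/15) = 1
Product of signs = 1
(53/863) = 1

1


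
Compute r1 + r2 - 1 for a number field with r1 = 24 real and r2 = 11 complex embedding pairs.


By Dirichlet's unit theorem:
rank = r1 + r2 - 1
= 24 + 11 - 1
= 34

34


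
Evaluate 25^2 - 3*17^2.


x^2 - d*y^2
= 25^2 - 3*17^2
= 625 - 867
= -242

-242


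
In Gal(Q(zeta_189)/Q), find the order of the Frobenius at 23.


The Frobenius at p in Gal(Q(zeta_n)/Q) = (Z/nZ)* is the class of p, so its order is ord_189(23), the smallest k >= 1 with 23^k = 1 mod 189.
n = 189 = 3^3 * 7, phi(189) = 108; the order divides phi(n).
Divisors of 108: 1, 2, 3, 4, 6, 9, 12, 18, 27, 36, 54, 108
Repeated squaring mod 189: 23^1 = 23, 23^2 = 151, 23^4 = 121, 23^8 = 88, 23^16 = 184, 23^32 = 25, 23^64 = 58
Test divisors in increasing order:
  k=1: 23^1 = 23 mod 189
  k=2: 23^2 = 151 mod 189
  k=3: 23^3 = 151 * 23 = 71 mod 189
  k=4: 23^4 = 121 mod 189
  k=6: 23^6 = 121 * 151 = 127 mod 189
  k=9: 23^9 = 88 * 23 = 134 mod 189
  k=12: 23^12 = 88 * 121 = 64 mod 189
  k=18: 23^18 = 184 * 151 = 1 mod 189  <- first divisor giving 1
Order = 18

18


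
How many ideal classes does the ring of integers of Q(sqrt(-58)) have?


K = Q(sqrt(-58)). d mod 4 = 2, so D = disc(K) = 4d = -232
h(K) equals the number of primitive reduced positive-definite forms (a, b, c) = a*x^2 + b*x*y + c*y^2 with b^2 - 4ac = D,
where reduced means |b| <= a <= c, with b >= 0 whenever |b| = a or a = c, and primitive means gcd(a, b, c) = 1.
Reduced forces 3a^2 <= |D| = 232, so 1 <= a <= 8; b must have the parity of D, and c = (b^2 - D)/(4a) must be an integer >= a.
Enumerate a = 1..8, b in [-a, a]:
  a=1: (1, 0, 58)  [1]
  a=2: (2, 0, 29)  [1]
  a=3..8: none
Total reduced forms: 1 + 1 = 2
h = 2

2


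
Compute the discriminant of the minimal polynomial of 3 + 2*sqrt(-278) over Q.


The element 3 + 2*sqrt(-278) has minimal polynomial:
x^2 - 6*x + 1121
Discriminant = (-6)^2 - 4*(1121)
= 36 - 4484
= -4448

-4448


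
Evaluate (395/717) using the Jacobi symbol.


Compute (395/717) via quadratic reciprocity:
  reciprocity: (395/717) -> +(717/395)
  reduce: (322/395)
  pull out 2: (2/395) = -1  (since 395 mod 8 = 3)
  reciprocity: (161/395) -> +(395/161)
  reduce: (73/161)
  reciprocity: (73/161) -> +(161/73)
  reduce: (15/73)
  reciprocity: (15/73) -> +(73/15)
  reduce: (13/15)
  reciprocity: (13/15) -> +(15/13)
  reduce: (2/13)
  pull out 2: (2/13) = -1  (since 13 mod 8 = 5)
  (1/13) = 1
Product of signs = 1

1


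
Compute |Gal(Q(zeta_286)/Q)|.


|Gal(Q(zeta_286)/Q)| = phi(286)
= 120

120


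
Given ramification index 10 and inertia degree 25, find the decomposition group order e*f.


|D_P| = e * f
= 10 * 25
= 250

250


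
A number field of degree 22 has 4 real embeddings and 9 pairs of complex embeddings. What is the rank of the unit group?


By Dirichlet's unit theorem:
rank = r1 + r2 - 1
= 4 + 9 - 1
= 12

12


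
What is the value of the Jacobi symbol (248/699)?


Compute (248/699) via quadratic reciprocity:
  pull out 2: (2/699) = -1  (since 699 mod 8 = 3)
  pull out 2: (2/699) = -1  (since 699 mod 8 = 3)
  pull out 2: (2/699) = -1  (since 699 mod 8 = 3)
  reciprocity: (31/699) -> -(699/31)
  reduce: (17/31)
  reciprocity: (17/31) -> +(31/17)
  reduce: (14/17)
  pull out 2: (2/17) = +1  (since 17 mod 8 = 1)
  reciprocity: (7/17) -> +(17/7)
  reduce: (3/7)
  reciprocity: (3/7) -> -(7/3)
  reduce: (1/3)
  (1/3) = 1
Product of signs = -1

-1


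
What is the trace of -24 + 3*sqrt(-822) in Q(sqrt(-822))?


Tr(a + b*sqrt(d)) = (a + b*sqrt(d)) + (a - b*sqrt(d)) = 2a
= 2 * (-24)
= -48

-48


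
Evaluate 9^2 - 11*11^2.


x^2 - d*y^2
= 9^2 - 11*11^2
= 81 - 1331
= -1250

-1250


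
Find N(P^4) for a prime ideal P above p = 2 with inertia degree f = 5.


N(P^a) = p^(a*f)
= 2^(4*5)
= 2^20
= 1048576

1048576


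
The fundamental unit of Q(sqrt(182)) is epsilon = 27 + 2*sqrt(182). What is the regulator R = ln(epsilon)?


epsilon = 27 + 2*sqrt(182)
= 53.9815
R = ln(53.9815)
= 3.9886

3.9886


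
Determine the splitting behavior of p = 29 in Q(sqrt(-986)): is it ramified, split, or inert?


K = Q(sqrt(-986)). Since d mod 4 = 2, disc(K) = -3944.
Check p | disc: -3944 mod 29 = 0.
p divides disc, so p ramifies: (p) = P^2 with e=2, f=1, g=1.
Therefore p is ramified.

ramified


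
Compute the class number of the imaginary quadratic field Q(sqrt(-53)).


K = Q(sqrt(-53)). d mod 4 = 3, so D = disc(K) = 4d = -212
h(K) equals the number of primitive reduced positive-definite forms (a, b, c) = a*x^2 + b*x*y + c*y^2 with b^2 - 4ac = D,
where reduced means |b| <= a <= c, with b >= 0 whenever |b| = a or a = c, and primitive means gcd(a, b, c) = 1.
Reduced forces 3a^2 <= |D| = 212, so 1 <= a <= 8; b must have the parity of D, and c = (b^2 - D)/(4a) must be an integer >= a.
Enumerate a = 1..8, b in [-a, a]:
  a=1: (1, 0, 53)  [1]
  a=2: (2, 2, 27)  [1]
  a=3: (3, -2, 18), (3, 2, 18)  [2]
  a=4..5: none
  a=6: (6, -2, 9), (6, 2, 9)  [2]
  a=7..8: none
Total reduced forms: 1 + 1 + 2 + 2 = 6
h = 6

6


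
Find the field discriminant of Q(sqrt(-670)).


For K = Q(sqrt(d)) with d squarefree: disc(K) = d if d = 1 mod 4, and disc(K) = 4d if d = 2 or 3 mod 4.
Here d = -670, and d mod 4 = 2.
d = 2 mod 4, not 1 (O_K = Z[sqrt(d)]), so disc(K) = 4d = 4 * (-670) = -2680

-2680


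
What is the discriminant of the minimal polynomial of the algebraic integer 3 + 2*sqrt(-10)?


The element 3 + 2*sqrt(-10) has minimal polynomial:
x^2 - 6*x + 49
Discriminant = (-6)^2 - 4*(49)
= 36 - 196
= -160

-160


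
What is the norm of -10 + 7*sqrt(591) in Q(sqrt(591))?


N(a + b*sqrt(d)) = a^2 - d*b^2
= (-10)^2 - (591)*(7)^2
= 100 - 28959
= -28859

-28859


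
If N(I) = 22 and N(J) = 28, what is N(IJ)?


N(IJ) = N(I) * N(J)
= 22 * 28
= 616

616


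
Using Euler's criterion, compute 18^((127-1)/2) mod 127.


p = 127 is prime and the exponent is (p-1)/2 = 63, so by Euler's criterion 18^63 = (18/127) = +1 or -1 mod 127.
Compute by square-and-multiply:
  63 = 32 + 16 + 8 + 4 + 2 + 1 (binary 111111)
  Repeated squaring mod 127: 18^1 = 18, 18^2 = 70, 18^4 = 74, 18^8 = 15, 18^16 = 98, 18^32 = 79
  18^63 = 18^32 * 18^16 * 18^8 * 18^4 * 18^2 * 18^1 = 79 * 98 * 15 * 74 * 70 * 18 mod 127
    79 * 98 = 7742 = 122 mod 127
    122 * 15 = 1830 = 52 mod 127
    52 * 74 = 3848 = 38 mod 127
    38 * 70 = 2660 = 120 mod 127
    120 * 18 = 2160 = 1 mod 127
  18^63 = 1 mod 127
Result 1: 18 is a quadratic residue mod 127.
18^63 mod 127 = 1

1


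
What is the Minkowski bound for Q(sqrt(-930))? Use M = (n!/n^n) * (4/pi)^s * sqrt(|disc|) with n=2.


d = -930, d mod 4 = 2, so disc(K) = 4d = -3720; |disc(K)| = 3720
Imaginary quadratic field, so n = 2, s = r2 = 1, r1 = 0
M = (n!/n^n) * (4/pi)^s * sqrt(|disc(K)|) = (2!/2^2) * (4/pi)^1 * sqrt(3720)
= 0.5 * 1.273240 * 60.991803
= 38.8286

38.8286


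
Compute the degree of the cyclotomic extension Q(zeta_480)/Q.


The degree equals Euler's totient phi(480).
480 = 2^5 * 3 * 5
phi(480) = 128

128


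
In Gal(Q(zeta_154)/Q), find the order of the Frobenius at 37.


The Frobenius at p in Gal(Q(zeta_n)/Q) = (Z/nZ)* is the class of p, so its order is ord_154(37), the smallest k >= 1 with 37^k = 1 mod 154.
n = 154 = 2 * 7 * 11, phi(154) = 60; the order divides phi(n).
Divisors of 60: 1, 2, 3, 4, 5, 6, 10, 12, 15, 20, 30, 60
Repeated squaring mod 154: 37^1 = 37, 37^2 = 137, 37^4 = 135, 37^8 = 53, 37^16 = 37, 37^32 = 137
Test divisors in increasing order:
  k=1: 37^1 = 37 mod 154
  k=2: 37^2 = 137 mod 154
  k=3: 37^3 = 137 * 37 = 141 mod 154
  k=4: 37^4 = 135 mod 154
  k=5: 37^5 = 135 * 37 = 67 mod 154
  k=6: 37^6 = 135 * 137 = 15 mod 154
  k=10: 37^10 = 53 * 137 = 23 mod 154
  k=12: 37^12 = 53 * 135 = 71 mod 154
  k=15: 37^15 = 53 * 135 * 137 * 37 = 1 mod 154  <- first divisor giving 1
Order = 15

15


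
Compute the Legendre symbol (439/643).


p = 643 is prime, so compute (439/643) with the reciprocity algorithm (Jacobi-symbol steps: pull out 2s via (2/n), flip via reciprocity, reduce):
  reciprocity: (439/643) -> -(643/439)
  reduce: (204/439)
  pull out 2: (2/439) = +1  (since 439 mod 8 = 7)
  pull out 2: (2/439) = +1  (since 439 mod 8 = 7)
  reciprocity: (51/439) -> -(439/51)
  reduce: (31/51)
  reciprocity: (31/51) -> -(51/31)
  reduce: (20/31)
  pull out 2: (2/31) = +1  (since 31 mod 8 = 7)
  pull out 2: (2/31) = +1  (since 31 mod 8 = 7)
  reciprocity: (5/31) -> +(31/5)
  reduce: (1/5)
  (1/5) = 1
Product of signs = -1
(439/643) = -1

-1


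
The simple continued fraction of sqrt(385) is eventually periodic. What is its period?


Run the CF algorithm for sqrt(385).
a_0 = floor(sqrt(385)) = 19; set m_0=0, q_0=1.
Recurrence: m' = q*a - m,  q' = (d - m'^2)/q,  a' = floor((a_0 + m')/q').
  step 1: m=19, q=24, a=1
  step 2: m=5, q=15, a=1
  step 3: m=10, q=19, a=1
  step 4: m=9, q=16, a=1
  step 5: m=7, q=21, a=1
  step 6: m=14, q=9, a=3
  step 7: m=13, q=24, a=1
  step 8: m=11, q=11, a=2
  step 9: m=11, q=24, a=1
  step 10: m=13, q=9, a=3
  step 11: m=14, q=21, a=1
  step 12: m=7, q=16, a=1
  step 13: m=9, q=19, a=1
  step 14: m=10, q=15, a=1
  step 15: m=5, q=24, a=1
  step 16: m=19, q=1, a=38
a_16 = 2*a_0 = 38, so the period closes here.
sqrt(385) = [19; 1, 1, 1, 1, 1, 3, 1, 2, 1, 3, 1, 1, 1, 1, 1, 38]
Period length = 16

16


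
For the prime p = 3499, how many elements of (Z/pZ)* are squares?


For prime p, the number of non-zero quadratic residues is (p-1)/2.
= (3499-1)/2
= 1749

1749


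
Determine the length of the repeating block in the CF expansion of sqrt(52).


Run the CF algorithm for sqrt(52).
a_0 = floor(sqrt(52)) = 7; set m_0=0, q_0=1.
Recurrence: m' = q*a - m,  q' = (d - m'^2)/q,  a' = floor((a_0 + m')/q').
  step 1: m=7, q=3, a=4
  step 2: m=5, q=9, a=1
  step 3: m=4, q=4, a=2
  step 4: m=4, q=9, a=1
  step 5: m=5, q=3, a=4
  step 6: m=7, q=1, a=14
a_6 = 2*a_0 = 14, so the period closes here.
sqrt(52) = [7; 4, 1, 2, 1, 4, 14]
Period length = 6

6


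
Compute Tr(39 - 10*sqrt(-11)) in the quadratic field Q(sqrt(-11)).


Tr(a + b*sqrt(d)) = (a + b*sqrt(d)) + (a - b*sqrt(d)) = 2a
= 2 * (39)
= 78

78


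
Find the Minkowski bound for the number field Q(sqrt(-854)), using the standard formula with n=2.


d = -854, d mod 4 = 2, so disc(K) = 4d = -3416; |disc(K)| = 3416
Imaginary quadratic field, so n = 2, s = r2 = 1, r1 = 0
M = (n!/n^n) * (4/pi)^s * sqrt(|disc(K)|) = (2!/2^2) * (4/pi)^1 * sqrt(3416)
= 0.5 * 1.273240 * 58.446557
= 37.2082

37.2082


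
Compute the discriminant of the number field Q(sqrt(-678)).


For K = Q(sqrt(d)) with d squarefree: disc(K) = d if d = 1 mod 4, and disc(K) = 4d if d = 2 or 3 mod 4.
Here d = -678, and d mod 4 = 2.
d = 2 mod 4, not 1 (O_K = Z[sqrt(d)]), so disc(K) = 4d = 4 * (-678) = -2712

-2712


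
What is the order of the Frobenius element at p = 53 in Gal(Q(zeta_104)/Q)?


The Frobenius at p in Gal(Q(zeta_n)/Q) = (Z/nZ)* is the class of p, so its order is ord_104(53), the smallest k >= 1 with 53^k = 1 mod 104.
n = 104 = 2^3 * 13, phi(104) = 48; the order divides phi(n).
Divisors of 48: 1, 2, 3, 4, 6, 8, 12, 16, 24, 48
Repeated squaring mod 104: 53^1 = 53, 53^2 = 1, 53^4 = 1, 53^8 = 1, 53^16 = 1, 53^32 = 1
Test divisors in increasing order:
  k=1: 53^1 = 53 mod 104
  k=2: 53^2 = 1 mod 104  <- first divisor giving 1
Order = 2

2


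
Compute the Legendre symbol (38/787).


p = 787 is prime, so compute (38/787) with the reciprocity algorithm (Jacobi-symbol steps: pull out 2s via (2/n), flip via reciprocity, reduce):
  pull out 2: (2/787) = -1  (since 787 mod 8 = 3)
  reciprocity: (19/787) -> -(787/19)
  reduce: (8/19)
  pull out 2: (2/19) = -1  (since 19 mod 8 = 3)
  pull out 2: (2/19) = -1  (since 19 mod 8 = 3)
  pull out 2: (2/19) = -1  (since 19 mod 8 = 3)
  (1/19) = 1
Product of signs = -1
(38/787) = -1

-1


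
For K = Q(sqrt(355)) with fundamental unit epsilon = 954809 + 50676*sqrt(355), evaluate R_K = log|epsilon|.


epsilon = 954809 + 50676*sqrt(355)
= 1.9096e+06
R = ln(1.9096e+06)
= 14.4624

14.4624


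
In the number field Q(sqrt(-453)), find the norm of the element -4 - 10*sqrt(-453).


N(a + b*sqrt(d)) = a^2 - d*b^2
= (-4)^2 - (-453)*(-10)^2
= 16 + 45300
= 45316

45316


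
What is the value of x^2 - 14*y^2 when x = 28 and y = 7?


x^2 - d*y^2
= 28^2 - 14*7^2
= 784 - 686
= 98

98


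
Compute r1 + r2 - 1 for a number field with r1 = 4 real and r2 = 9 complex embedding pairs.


By Dirichlet's unit theorem:
rank = r1 + r2 - 1
= 4 + 9 - 1
= 12

12


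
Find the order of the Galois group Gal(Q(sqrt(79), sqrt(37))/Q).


The 2 square roots of distinct primes are multiplicatively independent over Q,
so [K:Q] = 2^2 and Gal(K/Q) is isomorphic to (Z/2Z)^2.
|Gal| = 2^2 = 4

4


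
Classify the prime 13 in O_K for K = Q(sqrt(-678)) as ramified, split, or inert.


K = Q(sqrt(-678)). Since d mod 4 = 2, disc(K) = -2712.
Check p | disc: -2712 mod 13 = 5.
p does not divide disc. Compute Legendre symbol (d/p):
11^((13-1)/2) mod 13 = -1
(d/p) = -1, so p is inert: (p) stays prime with e=1, f=2, g=1.
Therefore p is inert.

inert


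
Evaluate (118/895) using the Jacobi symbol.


Compute (118/895) via quadratic reciprocity:
  pull out 2: (2/895) = +1  (since 895 mod 8 = 7)
  reciprocity: (59/895) -> -(895/59)
  reduce: (10/59)
  pull out 2: (2/59) = -1  (since 59 mod 8 = 3)
  reciprocity: (5/59) -> +(59/5)
  reduce: (4/5)
  pull out 2: (2/5) = -1  (since 5 mod 8 = 5)
  pull out 2: (2/5) = -1  (since 5 mod 8 = 5)
  (1/5) = 1
Product of signs = 1

1


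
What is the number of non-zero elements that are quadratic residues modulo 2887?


For prime p, the number of non-zero quadratic residues is (p-1)/2.
= (2887-1)/2
= 1443

1443


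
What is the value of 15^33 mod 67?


p = 67 is prime and the exponent is (p-1)/2 = 33, so by Euler's criterion 15^33 = (15/67) = +1 or -1 mod 67.
Compute by square-and-multiply:
  33 = 32 + 1 (binary 100001)
  Repeated squaring mod 67: 15^1 = 15, 15^2 = 24, 15^4 = 40, 15^8 = 59, 15^16 = 64, 15^32 = 9
  15^33 = 15^32 * 15^1 = 9 * 15 mod 67
    9 * 15 = 135 = 1 mod 67
  15^33 = 1 mod 67
Result 1: 15 is a quadratic residue mod 67.
15^33 mod 67 = 1

1


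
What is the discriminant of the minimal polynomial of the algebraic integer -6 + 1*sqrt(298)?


The element -6 + 1*sqrt(298) has minimal polynomial:
x^2 + 12*x - 262
Discriminant = (12)^2 - 4*(-262)
= 144 + 1048
= 1192

1192


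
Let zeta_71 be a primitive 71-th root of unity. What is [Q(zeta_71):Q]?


The degree equals Euler's totient phi(71).
71 = 71
phi(71) = 70

70


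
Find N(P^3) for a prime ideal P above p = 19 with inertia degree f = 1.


N(P^a) = p^(a*f)
= 19^(3*1)
= 19^3
= 6859

6859


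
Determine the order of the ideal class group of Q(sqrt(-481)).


K = Q(sqrt(-481)). d mod 4 = 3, so D = disc(K) = 4d = -1924
h(K) equals the number of primitive reduced positive-definite forms (a, b, c) = a*x^2 + b*x*y + c*y^2 with b^2 - 4ac = D,
where reduced means |b| <= a <= c, with b >= 0 whenever |b| = a or a = c, and primitive means gcd(a, b, c) = 1.
Reduced forces 3a^2 <= |D| = 1924, so 1 <= a <= 25; b must have the parity of D, and c = (b^2 - D)/(4a) must be an integer >= a.
Enumerate a = 1..25, b in [-a, a]:
  a=1: (1, 0, 481)  [1]
  a=2: (2, 2, 241)  [1]
  a=3..4: none
  a=5: (5, -4, 97), (5, 4, 97)  [2]
  a=6: none
  a=7: (7, -6, 70), (7, 6, 70)  [2]
  a=8..9: none
  a=10: (10, -6, 49), (10, 6, 49)  [2]
  a=11: (11, -10, 46), (11, 10, 46)  [2]
  a=12: none
  a=13: (13, 0, 37)  [1]
  a=14: (14, -6, 35), (14, 6, 35)  [2]
  a=15..21: none
  a=22: (22, -10, 23), (22, 10, 23)  [2]
  a=23..24: none
  a=25: (25, 24, 25)  [1]
Total reduced forms: 1 + 1 + 2 + 2 + 2 + 2 + 1 + 2 + 2 + 1 = 16
h = 16

16


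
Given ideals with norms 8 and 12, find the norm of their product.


N(IJ) = N(I) * N(J)
= 8 * 12
= 96

96


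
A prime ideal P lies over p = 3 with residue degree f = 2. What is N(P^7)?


N(P^a) = p^(a*f)
= 3^(7*2)
= 3^14
= 4782969

4782969


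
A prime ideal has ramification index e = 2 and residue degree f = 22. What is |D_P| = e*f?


|D_P| = e * f
= 2 * 22
= 44

44
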